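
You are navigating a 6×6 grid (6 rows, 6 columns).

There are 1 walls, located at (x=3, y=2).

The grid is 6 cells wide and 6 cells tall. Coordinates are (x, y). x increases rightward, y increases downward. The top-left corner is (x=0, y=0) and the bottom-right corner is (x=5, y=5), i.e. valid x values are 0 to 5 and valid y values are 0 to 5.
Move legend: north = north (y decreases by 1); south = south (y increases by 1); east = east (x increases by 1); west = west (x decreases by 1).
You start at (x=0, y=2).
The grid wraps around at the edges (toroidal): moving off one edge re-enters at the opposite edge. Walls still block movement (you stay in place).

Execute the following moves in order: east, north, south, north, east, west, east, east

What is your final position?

Answer: Final position: (x=3, y=1)

Derivation:
Start: (x=0, y=2)
  east (east): (x=0, y=2) -> (x=1, y=2)
  north (north): (x=1, y=2) -> (x=1, y=1)
  south (south): (x=1, y=1) -> (x=1, y=2)
  north (north): (x=1, y=2) -> (x=1, y=1)
  east (east): (x=1, y=1) -> (x=2, y=1)
  west (west): (x=2, y=1) -> (x=1, y=1)
  east (east): (x=1, y=1) -> (x=2, y=1)
  east (east): (x=2, y=1) -> (x=3, y=1)
Final: (x=3, y=1)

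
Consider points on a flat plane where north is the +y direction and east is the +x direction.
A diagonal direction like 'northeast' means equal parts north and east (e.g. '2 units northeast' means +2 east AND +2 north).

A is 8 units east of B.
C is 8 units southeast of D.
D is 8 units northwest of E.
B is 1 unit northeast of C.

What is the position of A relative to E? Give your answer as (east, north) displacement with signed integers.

Answer: A is at (east=9, north=1) relative to E.

Derivation:
Place E at the origin (east=0, north=0).
  D is 8 units northwest of E: delta (east=-8, north=+8); D at (east=-8, north=8).
  C is 8 units southeast of D: delta (east=+8, north=-8); C at (east=0, north=0).
  B is 1 unit northeast of C: delta (east=+1, north=+1); B at (east=1, north=1).
  A is 8 units east of B: delta (east=+8, north=+0); A at (east=9, north=1).
Therefore A relative to E: (east=9, north=1).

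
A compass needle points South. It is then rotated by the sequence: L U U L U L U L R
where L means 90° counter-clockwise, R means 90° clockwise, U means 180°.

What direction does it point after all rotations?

Start: South
  L (left (90° counter-clockwise)) -> East
  U (U-turn (180°)) -> West
  U (U-turn (180°)) -> East
  L (left (90° counter-clockwise)) -> North
  U (U-turn (180°)) -> South
  L (left (90° counter-clockwise)) -> East
  U (U-turn (180°)) -> West
  L (left (90° counter-clockwise)) -> South
  R (right (90° clockwise)) -> West
Final: West

Answer: Final heading: West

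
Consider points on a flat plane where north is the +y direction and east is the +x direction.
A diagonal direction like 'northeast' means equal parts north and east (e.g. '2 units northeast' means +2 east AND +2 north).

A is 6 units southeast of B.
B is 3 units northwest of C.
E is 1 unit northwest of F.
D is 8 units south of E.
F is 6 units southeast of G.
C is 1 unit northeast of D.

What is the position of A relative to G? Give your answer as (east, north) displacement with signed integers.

Answer: A is at (east=9, north=-15) relative to G.

Derivation:
Place G at the origin (east=0, north=0).
  F is 6 units southeast of G: delta (east=+6, north=-6); F at (east=6, north=-6).
  E is 1 unit northwest of F: delta (east=-1, north=+1); E at (east=5, north=-5).
  D is 8 units south of E: delta (east=+0, north=-8); D at (east=5, north=-13).
  C is 1 unit northeast of D: delta (east=+1, north=+1); C at (east=6, north=-12).
  B is 3 units northwest of C: delta (east=-3, north=+3); B at (east=3, north=-9).
  A is 6 units southeast of B: delta (east=+6, north=-6); A at (east=9, north=-15).
Therefore A relative to G: (east=9, north=-15).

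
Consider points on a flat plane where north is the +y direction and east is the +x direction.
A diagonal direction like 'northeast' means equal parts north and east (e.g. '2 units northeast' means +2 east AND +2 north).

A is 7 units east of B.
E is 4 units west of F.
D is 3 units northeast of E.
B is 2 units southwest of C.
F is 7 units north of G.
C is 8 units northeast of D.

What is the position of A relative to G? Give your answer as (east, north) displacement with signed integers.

Place G at the origin (east=0, north=0).
  F is 7 units north of G: delta (east=+0, north=+7); F at (east=0, north=7).
  E is 4 units west of F: delta (east=-4, north=+0); E at (east=-4, north=7).
  D is 3 units northeast of E: delta (east=+3, north=+3); D at (east=-1, north=10).
  C is 8 units northeast of D: delta (east=+8, north=+8); C at (east=7, north=18).
  B is 2 units southwest of C: delta (east=-2, north=-2); B at (east=5, north=16).
  A is 7 units east of B: delta (east=+7, north=+0); A at (east=12, north=16).
Therefore A relative to G: (east=12, north=16).

Answer: A is at (east=12, north=16) relative to G.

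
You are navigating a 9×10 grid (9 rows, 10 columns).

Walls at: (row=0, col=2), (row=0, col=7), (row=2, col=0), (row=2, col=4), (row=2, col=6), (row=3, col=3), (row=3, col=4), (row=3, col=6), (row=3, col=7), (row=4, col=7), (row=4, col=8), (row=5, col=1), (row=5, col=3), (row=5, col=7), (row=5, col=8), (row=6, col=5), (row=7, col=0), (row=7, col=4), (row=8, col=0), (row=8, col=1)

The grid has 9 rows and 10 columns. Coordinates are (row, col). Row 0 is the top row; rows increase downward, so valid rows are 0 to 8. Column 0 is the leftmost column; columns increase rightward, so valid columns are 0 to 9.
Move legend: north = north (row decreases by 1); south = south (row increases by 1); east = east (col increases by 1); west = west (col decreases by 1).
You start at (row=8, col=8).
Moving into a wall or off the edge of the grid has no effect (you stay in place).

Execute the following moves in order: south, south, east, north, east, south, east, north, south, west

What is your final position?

Answer: Final position: (row=8, col=8)

Derivation:
Start: (row=8, col=8)
  south (south): blocked, stay at (row=8, col=8)
  south (south): blocked, stay at (row=8, col=8)
  east (east): (row=8, col=8) -> (row=8, col=9)
  north (north): (row=8, col=9) -> (row=7, col=9)
  east (east): blocked, stay at (row=7, col=9)
  south (south): (row=7, col=9) -> (row=8, col=9)
  east (east): blocked, stay at (row=8, col=9)
  north (north): (row=8, col=9) -> (row=7, col=9)
  south (south): (row=7, col=9) -> (row=8, col=9)
  west (west): (row=8, col=9) -> (row=8, col=8)
Final: (row=8, col=8)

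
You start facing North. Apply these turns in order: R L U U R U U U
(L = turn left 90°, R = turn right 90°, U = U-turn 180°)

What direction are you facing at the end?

Start: North
  R (right (90° clockwise)) -> East
  L (left (90° counter-clockwise)) -> North
  U (U-turn (180°)) -> South
  U (U-turn (180°)) -> North
  R (right (90° clockwise)) -> East
  U (U-turn (180°)) -> West
  U (U-turn (180°)) -> East
  U (U-turn (180°)) -> West
Final: West

Answer: Final heading: West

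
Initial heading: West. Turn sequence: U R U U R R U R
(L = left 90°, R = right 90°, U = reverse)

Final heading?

Start: West
  U (U-turn (180°)) -> East
  R (right (90° clockwise)) -> South
  U (U-turn (180°)) -> North
  U (U-turn (180°)) -> South
  R (right (90° clockwise)) -> West
  R (right (90° clockwise)) -> North
  U (U-turn (180°)) -> South
  R (right (90° clockwise)) -> West
Final: West

Answer: Final heading: West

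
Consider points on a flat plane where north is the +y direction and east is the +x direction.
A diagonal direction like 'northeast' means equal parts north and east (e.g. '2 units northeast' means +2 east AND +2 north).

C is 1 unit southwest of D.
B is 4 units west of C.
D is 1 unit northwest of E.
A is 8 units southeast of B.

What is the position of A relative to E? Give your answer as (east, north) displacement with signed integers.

Answer: A is at (east=2, north=-8) relative to E.

Derivation:
Place E at the origin (east=0, north=0).
  D is 1 unit northwest of E: delta (east=-1, north=+1); D at (east=-1, north=1).
  C is 1 unit southwest of D: delta (east=-1, north=-1); C at (east=-2, north=0).
  B is 4 units west of C: delta (east=-4, north=+0); B at (east=-6, north=0).
  A is 8 units southeast of B: delta (east=+8, north=-8); A at (east=2, north=-8).
Therefore A relative to E: (east=2, north=-8).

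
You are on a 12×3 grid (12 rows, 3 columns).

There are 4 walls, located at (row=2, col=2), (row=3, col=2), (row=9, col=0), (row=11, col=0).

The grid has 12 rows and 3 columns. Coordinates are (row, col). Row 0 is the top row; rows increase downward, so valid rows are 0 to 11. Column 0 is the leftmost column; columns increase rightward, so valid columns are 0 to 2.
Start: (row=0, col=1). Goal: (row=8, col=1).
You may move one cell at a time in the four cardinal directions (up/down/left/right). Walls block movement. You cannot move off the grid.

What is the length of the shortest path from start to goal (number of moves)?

BFS from (row=0, col=1) until reaching (row=8, col=1):
  Distance 0: (row=0, col=1)
  Distance 1: (row=0, col=0), (row=0, col=2), (row=1, col=1)
  Distance 2: (row=1, col=0), (row=1, col=2), (row=2, col=1)
  Distance 3: (row=2, col=0), (row=3, col=1)
  Distance 4: (row=3, col=0), (row=4, col=1)
  Distance 5: (row=4, col=0), (row=4, col=2), (row=5, col=1)
  Distance 6: (row=5, col=0), (row=5, col=2), (row=6, col=1)
  Distance 7: (row=6, col=0), (row=6, col=2), (row=7, col=1)
  Distance 8: (row=7, col=0), (row=7, col=2), (row=8, col=1)  <- goal reached here
One shortest path (8 moves): (row=0, col=1) -> (row=1, col=1) -> (row=2, col=1) -> (row=3, col=1) -> (row=4, col=1) -> (row=5, col=1) -> (row=6, col=1) -> (row=7, col=1) -> (row=8, col=1)

Answer: Shortest path length: 8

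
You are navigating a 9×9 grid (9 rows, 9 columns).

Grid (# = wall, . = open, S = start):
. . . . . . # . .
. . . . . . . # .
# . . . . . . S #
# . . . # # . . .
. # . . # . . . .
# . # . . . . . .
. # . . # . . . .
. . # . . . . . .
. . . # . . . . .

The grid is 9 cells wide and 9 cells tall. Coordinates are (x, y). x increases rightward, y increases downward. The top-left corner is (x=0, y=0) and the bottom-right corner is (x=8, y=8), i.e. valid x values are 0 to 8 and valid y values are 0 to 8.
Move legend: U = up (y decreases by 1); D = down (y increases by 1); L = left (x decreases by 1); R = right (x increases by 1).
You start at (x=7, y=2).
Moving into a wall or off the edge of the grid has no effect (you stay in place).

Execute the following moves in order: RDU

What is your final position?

Answer: Final position: (x=7, y=2)

Derivation:
Start: (x=7, y=2)
  R (right): blocked, stay at (x=7, y=2)
  D (down): (x=7, y=2) -> (x=7, y=3)
  U (up): (x=7, y=3) -> (x=7, y=2)
Final: (x=7, y=2)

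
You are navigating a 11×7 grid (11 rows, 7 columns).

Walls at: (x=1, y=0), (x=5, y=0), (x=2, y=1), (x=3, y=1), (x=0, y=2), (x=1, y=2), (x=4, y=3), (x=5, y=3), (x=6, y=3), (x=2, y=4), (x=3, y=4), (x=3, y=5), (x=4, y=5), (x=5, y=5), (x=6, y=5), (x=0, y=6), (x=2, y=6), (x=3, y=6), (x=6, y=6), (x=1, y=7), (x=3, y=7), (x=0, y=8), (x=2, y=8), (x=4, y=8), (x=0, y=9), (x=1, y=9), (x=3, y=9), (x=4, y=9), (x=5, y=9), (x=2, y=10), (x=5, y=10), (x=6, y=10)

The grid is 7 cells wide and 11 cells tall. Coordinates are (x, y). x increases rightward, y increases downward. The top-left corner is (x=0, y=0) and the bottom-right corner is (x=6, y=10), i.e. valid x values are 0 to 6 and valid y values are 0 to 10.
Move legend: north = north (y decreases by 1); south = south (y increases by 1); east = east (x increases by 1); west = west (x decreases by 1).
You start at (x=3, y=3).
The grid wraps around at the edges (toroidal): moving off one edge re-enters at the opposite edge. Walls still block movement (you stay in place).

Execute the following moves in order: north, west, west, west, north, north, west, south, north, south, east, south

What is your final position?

Start: (x=3, y=3)
  north (north): (x=3, y=3) -> (x=3, y=2)
  west (west): (x=3, y=2) -> (x=2, y=2)
  west (west): blocked, stay at (x=2, y=2)
  west (west): blocked, stay at (x=2, y=2)
  north (north): blocked, stay at (x=2, y=2)
  north (north): blocked, stay at (x=2, y=2)
  west (west): blocked, stay at (x=2, y=2)
  south (south): (x=2, y=2) -> (x=2, y=3)
  north (north): (x=2, y=3) -> (x=2, y=2)
  south (south): (x=2, y=2) -> (x=2, y=3)
  east (east): (x=2, y=3) -> (x=3, y=3)
  south (south): blocked, stay at (x=3, y=3)
Final: (x=3, y=3)

Answer: Final position: (x=3, y=3)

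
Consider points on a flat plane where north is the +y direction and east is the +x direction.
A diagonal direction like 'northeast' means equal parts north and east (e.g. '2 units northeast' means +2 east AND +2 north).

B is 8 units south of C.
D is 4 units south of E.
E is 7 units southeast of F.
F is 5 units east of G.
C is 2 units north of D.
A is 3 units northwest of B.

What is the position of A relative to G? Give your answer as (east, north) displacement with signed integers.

Answer: A is at (east=9, north=-14) relative to G.

Derivation:
Place G at the origin (east=0, north=0).
  F is 5 units east of G: delta (east=+5, north=+0); F at (east=5, north=0).
  E is 7 units southeast of F: delta (east=+7, north=-7); E at (east=12, north=-7).
  D is 4 units south of E: delta (east=+0, north=-4); D at (east=12, north=-11).
  C is 2 units north of D: delta (east=+0, north=+2); C at (east=12, north=-9).
  B is 8 units south of C: delta (east=+0, north=-8); B at (east=12, north=-17).
  A is 3 units northwest of B: delta (east=-3, north=+3); A at (east=9, north=-14).
Therefore A relative to G: (east=9, north=-14).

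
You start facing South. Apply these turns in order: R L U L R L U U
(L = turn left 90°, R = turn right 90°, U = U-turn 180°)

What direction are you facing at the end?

Start: South
  R (right (90° clockwise)) -> West
  L (left (90° counter-clockwise)) -> South
  U (U-turn (180°)) -> North
  L (left (90° counter-clockwise)) -> West
  R (right (90° clockwise)) -> North
  L (left (90° counter-clockwise)) -> West
  U (U-turn (180°)) -> East
  U (U-turn (180°)) -> West
Final: West

Answer: Final heading: West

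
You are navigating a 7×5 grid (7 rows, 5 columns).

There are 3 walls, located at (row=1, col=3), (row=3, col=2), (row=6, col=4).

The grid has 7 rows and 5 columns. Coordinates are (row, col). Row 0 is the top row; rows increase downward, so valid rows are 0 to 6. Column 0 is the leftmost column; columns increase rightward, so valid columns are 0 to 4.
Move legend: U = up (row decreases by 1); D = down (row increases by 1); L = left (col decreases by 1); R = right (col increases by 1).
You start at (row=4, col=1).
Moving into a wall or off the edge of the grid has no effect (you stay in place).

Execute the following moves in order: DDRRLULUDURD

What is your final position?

Answer: Final position: (row=5, col=2)

Derivation:
Start: (row=4, col=1)
  D (down): (row=4, col=1) -> (row=5, col=1)
  D (down): (row=5, col=1) -> (row=6, col=1)
  R (right): (row=6, col=1) -> (row=6, col=2)
  R (right): (row=6, col=2) -> (row=6, col=3)
  L (left): (row=6, col=3) -> (row=6, col=2)
  U (up): (row=6, col=2) -> (row=5, col=2)
  L (left): (row=5, col=2) -> (row=5, col=1)
  U (up): (row=5, col=1) -> (row=4, col=1)
  D (down): (row=4, col=1) -> (row=5, col=1)
  U (up): (row=5, col=1) -> (row=4, col=1)
  R (right): (row=4, col=1) -> (row=4, col=2)
  D (down): (row=4, col=2) -> (row=5, col=2)
Final: (row=5, col=2)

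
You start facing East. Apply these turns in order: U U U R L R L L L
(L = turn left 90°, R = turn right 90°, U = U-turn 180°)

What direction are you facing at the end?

Start: East
  U (U-turn (180°)) -> West
  U (U-turn (180°)) -> East
  U (U-turn (180°)) -> West
  R (right (90° clockwise)) -> North
  L (left (90° counter-clockwise)) -> West
  R (right (90° clockwise)) -> North
  L (left (90° counter-clockwise)) -> West
  L (left (90° counter-clockwise)) -> South
  L (left (90° counter-clockwise)) -> East
Final: East

Answer: Final heading: East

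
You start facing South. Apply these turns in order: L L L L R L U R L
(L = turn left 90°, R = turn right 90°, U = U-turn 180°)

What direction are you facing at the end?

Start: South
  L (left (90° counter-clockwise)) -> East
  L (left (90° counter-clockwise)) -> North
  L (left (90° counter-clockwise)) -> West
  L (left (90° counter-clockwise)) -> South
  R (right (90° clockwise)) -> West
  L (left (90° counter-clockwise)) -> South
  U (U-turn (180°)) -> North
  R (right (90° clockwise)) -> East
  L (left (90° counter-clockwise)) -> North
Final: North

Answer: Final heading: North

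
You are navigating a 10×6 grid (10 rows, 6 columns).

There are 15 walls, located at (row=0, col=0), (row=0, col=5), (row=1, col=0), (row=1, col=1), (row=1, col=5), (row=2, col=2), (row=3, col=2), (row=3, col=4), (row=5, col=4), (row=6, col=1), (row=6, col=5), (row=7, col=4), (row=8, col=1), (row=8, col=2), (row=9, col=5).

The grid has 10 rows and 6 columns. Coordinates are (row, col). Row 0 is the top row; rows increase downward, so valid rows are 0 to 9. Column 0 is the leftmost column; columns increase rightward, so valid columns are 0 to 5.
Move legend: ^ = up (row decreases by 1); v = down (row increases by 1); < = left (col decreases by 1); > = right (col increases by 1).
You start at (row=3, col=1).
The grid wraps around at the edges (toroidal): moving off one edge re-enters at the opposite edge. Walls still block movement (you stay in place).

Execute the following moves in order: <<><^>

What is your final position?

Answer: Final position: (row=2, col=0)

Derivation:
Start: (row=3, col=1)
  < (left): (row=3, col=1) -> (row=3, col=0)
  < (left): (row=3, col=0) -> (row=3, col=5)
  > (right): (row=3, col=5) -> (row=3, col=0)
  < (left): (row=3, col=0) -> (row=3, col=5)
  ^ (up): (row=3, col=5) -> (row=2, col=5)
  > (right): (row=2, col=5) -> (row=2, col=0)
Final: (row=2, col=0)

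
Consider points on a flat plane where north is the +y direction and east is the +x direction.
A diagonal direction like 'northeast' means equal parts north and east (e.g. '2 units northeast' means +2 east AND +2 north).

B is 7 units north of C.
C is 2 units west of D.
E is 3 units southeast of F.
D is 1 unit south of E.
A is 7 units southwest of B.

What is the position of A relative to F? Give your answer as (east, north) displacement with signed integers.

Answer: A is at (east=-6, north=-4) relative to F.

Derivation:
Place F at the origin (east=0, north=0).
  E is 3 units southeast of F: delta (east=+3, north=-3); E at (east=3, north=-3).
  D is 1 unit south of E: delta (east=+0, north=-1); D at (east=3, north=-4).
  C is 2 units west of D: delta (east=-2, north=+0); C at (east=1, north=-4).
  B is 7 units north of C: delta (east=+0, north=+7); B at (east=1, north=3).
  A is 7 units southwest of B: delta (east=-7, north=-7); A at (east=-6, north=-4).
Therefore A relative to F: (east=-6, north=-4).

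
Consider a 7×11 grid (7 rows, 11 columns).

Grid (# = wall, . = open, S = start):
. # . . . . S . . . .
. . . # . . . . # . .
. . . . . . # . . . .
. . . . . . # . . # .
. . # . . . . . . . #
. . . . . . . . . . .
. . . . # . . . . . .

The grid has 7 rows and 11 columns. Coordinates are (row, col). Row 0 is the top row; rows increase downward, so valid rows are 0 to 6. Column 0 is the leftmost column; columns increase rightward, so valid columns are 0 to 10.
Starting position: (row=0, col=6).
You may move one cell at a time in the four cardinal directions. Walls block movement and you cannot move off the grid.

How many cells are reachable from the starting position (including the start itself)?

Answer: Reachable cells: 68

Derivation:
BFS flood-fill from (row=0, col=6):
  Distance 0: (row=0, col=6)
  Distance 1: (row=0, col=5), (row=0, col=7), (row=1, col=6)
  Distance 2: (row=0, col=4), (row=0, col=8), (row=1, col=5), (row=1, col=7)
  Distance 3: (row=0, col=3), (row=0, col=9), (row=1, col=4), (row=2, col=5), (row=2, col=7)
  Distance 4: (row=0, col=2), (row=0, col=10), (row=1, col=9), (row=2, col=4), (row=2, col=8), (row=3, col=5), (row=3, col=7)
  Distance 5: (row=1, col=2), (row=1, col=10), (row=2, col=3), (row=2, col=9), (row=3, col=4), (row=3, col=8), (row=4, col=5), (row=4, col=7)
  Distance 6: (row=1, col=1), (row=2, col=2), (row=2, col=10), (row=3, col=3), (row=4, col=4), (row=4, col=6), (row=4, col=8), (row=5, col=5), (row=5, col=7)
  Distance 7: (row=1, col=0), (row=2, col=1), (row=3, col=2), (row=3, col=10), (row=4, col=3), (row=4, col=9), (row=5, col=4), (row=5, col=6), (row=5, col=8), (row=6, col=5), (row=6, col=7)
  Distance 8: (row=0, col=0), (row=2, col=0), (row=3, col=1), (row=5, col=3), (row=5, col=9), (row=6, col=6), (row=6, col=8)
  Distance 9: (row=3, col=0), (row=4, col=1), (row=5, col=2), (row=5, col=10), (row=6, col=3), (row=6, col=9)
  Distance 10: (row=4, col=0), (row=5, col=1), (row=6, col=2), (row=6, col=10)
  Distance 11: (row=5, col=0), (row=6, col=1)
  Distance 12: (row=6, col=0)
Total reachable: 68 (grid has 68 open cells total)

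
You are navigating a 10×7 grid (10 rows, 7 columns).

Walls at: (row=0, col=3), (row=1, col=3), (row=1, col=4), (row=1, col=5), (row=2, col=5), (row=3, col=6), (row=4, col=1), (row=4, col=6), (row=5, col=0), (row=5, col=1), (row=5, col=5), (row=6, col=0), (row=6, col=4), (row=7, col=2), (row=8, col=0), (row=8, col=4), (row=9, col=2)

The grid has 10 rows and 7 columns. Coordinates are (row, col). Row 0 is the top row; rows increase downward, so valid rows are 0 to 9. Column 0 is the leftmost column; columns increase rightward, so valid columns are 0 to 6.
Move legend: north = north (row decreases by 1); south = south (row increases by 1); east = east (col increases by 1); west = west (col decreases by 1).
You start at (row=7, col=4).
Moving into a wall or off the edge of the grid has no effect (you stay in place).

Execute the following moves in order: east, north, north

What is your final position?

Start: (row=7, col=4)
  east (east): (row=7, col=4) -> (row=7, col=5)
  north (north): (row=7, col=5) -> (row=6, col=5)
  north (north): blocked, stay at (row=6, col=5)
Final: (row=6, col=5)

Answer: Final position: (row=6, col=5)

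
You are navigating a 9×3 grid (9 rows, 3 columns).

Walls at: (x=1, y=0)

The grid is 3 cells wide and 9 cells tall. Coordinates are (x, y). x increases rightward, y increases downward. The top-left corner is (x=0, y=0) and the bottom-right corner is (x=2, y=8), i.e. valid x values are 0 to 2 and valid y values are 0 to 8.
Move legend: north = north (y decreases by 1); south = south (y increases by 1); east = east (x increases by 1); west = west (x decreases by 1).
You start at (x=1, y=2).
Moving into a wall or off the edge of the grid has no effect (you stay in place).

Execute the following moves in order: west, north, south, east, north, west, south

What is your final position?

Start: (x=1, y=2)
  west (west): (x=1, y=2) -> (x=0, y=2)
  north (north): (x=0, y=2) -> (x=0, y=1)
  south (south): (x=0, y=1) -> (x=0, y=2)
  east (east): (x=0, y=2) -> (x=1, y=2)
  north (north): (x=1, y=2) -> (x=1, y=1)
  west (west): (x=1, y=1) -> (x=0, y=1)
  south (south): (x=0, y=1) -> (x=0, y=2)
Final: (x=0, y=2)

Answer: Final position: (x=0, y=2)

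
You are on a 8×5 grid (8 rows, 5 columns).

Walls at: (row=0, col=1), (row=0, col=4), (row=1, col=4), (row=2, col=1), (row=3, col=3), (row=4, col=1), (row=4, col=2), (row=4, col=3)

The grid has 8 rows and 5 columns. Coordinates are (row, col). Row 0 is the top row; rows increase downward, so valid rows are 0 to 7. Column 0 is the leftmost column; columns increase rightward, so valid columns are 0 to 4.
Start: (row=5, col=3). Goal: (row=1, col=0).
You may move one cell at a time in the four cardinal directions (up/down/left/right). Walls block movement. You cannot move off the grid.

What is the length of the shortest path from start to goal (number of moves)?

Answer: Shortest path length: 7

Derivation:
BFS from (row=5, col=3) until reaching (row=1, col=0):
  Distance 0: (row=5, col=3)
  Distance 1: (row=5, col=2), (row=5, col=4), (row=6, col=3)
  Distance 2: (row=4, col=4), (row=5, col=1), (row=6, col=2), (row=6, col=4), (row=7, col=3)
  Distance 3: (row=3, col=4), (row=5, col=0), (row=6, col=1), (row=7, col=2), (row=7, col=4)
  Distance 4: (row=2, col=4), (row=4, col=0), (row=6, col=0), (row=7, col=1)
  Distance 5: (row=2, col=3), (row=3, col=0), (row=7, col=0)
  Distance 6: (row=1, col=3), (row=2, col=0), (row=2, col=2), (row=3, col=1)
  Distance 7: (row=0, col=3), (row=1, col=0), (row=1, col=2), (row=3, col=2)  <- goal reached here
One shortest path (7 moves): (row=5, col=3) -> (row=5, col=2) -> (row=5, col=1) -> (row=5, col=0) -> (row=4, col=0) -> (row=3, col=0) -> (row=2, col=0) -> (row=1, col=0)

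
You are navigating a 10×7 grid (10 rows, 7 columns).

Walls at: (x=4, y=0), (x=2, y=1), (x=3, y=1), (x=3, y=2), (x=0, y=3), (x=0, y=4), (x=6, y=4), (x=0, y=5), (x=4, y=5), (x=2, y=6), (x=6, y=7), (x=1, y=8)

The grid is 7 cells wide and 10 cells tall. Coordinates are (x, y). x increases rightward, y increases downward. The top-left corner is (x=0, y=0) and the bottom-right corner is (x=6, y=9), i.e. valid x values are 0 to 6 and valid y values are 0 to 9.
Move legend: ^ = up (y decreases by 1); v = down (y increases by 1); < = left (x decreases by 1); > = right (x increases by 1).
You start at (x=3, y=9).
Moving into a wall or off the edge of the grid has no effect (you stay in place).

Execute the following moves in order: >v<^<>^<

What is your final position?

Start: (x=3, y=9)
  > (right): (x=3, y=9) -> (x=4, y=9)
  v (down): blocked, stay at (x=4, y=9)
  < (left): (x=4, y=9) -> (x=3, y=9)
  ^ (up): (x=3, y=9) -> (x=3, y=8)
  < (left): (x=3, y=8) -> (x=2, y=8)
  > (right): (x=2, y=8) -> (x=3, y=8)
  ^ (up): (x=3, y=8) -> (x=3, y=7)
  < (left): (x=3, y=7) -> (x=2, y=7)
Final: (x=2, y=7)

Answer: Final position: (x=2, y=7)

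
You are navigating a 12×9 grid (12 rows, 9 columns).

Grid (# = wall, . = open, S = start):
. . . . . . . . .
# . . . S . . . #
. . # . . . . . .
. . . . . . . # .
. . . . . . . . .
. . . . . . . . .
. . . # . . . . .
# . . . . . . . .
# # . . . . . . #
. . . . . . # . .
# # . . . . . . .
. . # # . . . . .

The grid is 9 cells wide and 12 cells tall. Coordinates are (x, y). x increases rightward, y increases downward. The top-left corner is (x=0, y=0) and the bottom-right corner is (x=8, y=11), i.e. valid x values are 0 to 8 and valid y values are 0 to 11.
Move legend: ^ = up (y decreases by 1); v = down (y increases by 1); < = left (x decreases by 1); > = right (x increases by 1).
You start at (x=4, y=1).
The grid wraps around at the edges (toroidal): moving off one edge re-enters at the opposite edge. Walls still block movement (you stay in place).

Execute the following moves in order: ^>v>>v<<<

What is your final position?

Start: (x=4, y=1)
  ^ (up): (x=4, y=1) -> (x=4, y=0)
  > (right): (x=4, y=0) -> (x=5, y=0)
  v (down): (x=5, y=0) -> (x=5, y=1)
  > (right): (x=5, y=1) -> (x=6, y=1)
  > (right): (x=6, y=1) -> (x=7, y=1)
  v (down): (x=7, y=1) -> (x=7, y=2)
  < (left): (x=7, y=2) -> (x=6, y=2)
  < (left): (x=6, y=2) -> (x=5, y=2)
  < (left): (x=5, y=2) -> (x=4, y=2)
Final: (x=4, y=2)

Answer: Final position: (x=4, y=2)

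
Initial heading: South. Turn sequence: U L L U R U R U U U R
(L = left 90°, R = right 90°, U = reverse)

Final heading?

Start: South
  U (U-turn (180°)) -> North
  L (left (90° counter-clockwise)) -> West
  L (left (90° counter-clockwise)) -> South
  U (U-turn (180°)) -> North
  R (right (90° clockwise)) -> East
  U (U-turn (180°)) -> West
  R (right (90° clockwise)) -> North
  U (U-turn (180°)) -> South
  U (U-turn (180°)) -> North
  U (U-turn (180°)) -> South
  R (right (90° clockwise)) -> West
Final: West

Answer: Final heading: West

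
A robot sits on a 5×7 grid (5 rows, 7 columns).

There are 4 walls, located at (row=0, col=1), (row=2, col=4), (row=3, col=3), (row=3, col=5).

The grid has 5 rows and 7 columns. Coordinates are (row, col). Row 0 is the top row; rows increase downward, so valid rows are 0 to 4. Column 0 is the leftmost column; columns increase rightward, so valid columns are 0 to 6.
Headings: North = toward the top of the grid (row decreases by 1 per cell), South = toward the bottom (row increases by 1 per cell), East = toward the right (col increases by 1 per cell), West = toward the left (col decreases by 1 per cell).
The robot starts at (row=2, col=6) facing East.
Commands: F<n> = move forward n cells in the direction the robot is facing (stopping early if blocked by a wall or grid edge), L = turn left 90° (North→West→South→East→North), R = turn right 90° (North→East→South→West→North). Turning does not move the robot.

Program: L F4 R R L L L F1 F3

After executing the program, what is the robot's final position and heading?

Answer: Final position: (row=0, col=2), facing West

Derivation:
Start: (row=2, col=6), facing East
  L: turn left, now facing North
  F4: move forward 2/4 (blocked), now at (row=0, col=6)
  R: turn right, now facing East
  R: turn right, now facing South
  L: turn left, now facing East
  L: turn left, now facing North
  L: turn left, now facing West
  F1: move forward 1, now at (row=0, col=5)
  F3: move forward 3, now at (row=0, col=2)
Final: (row=0, col=2), facing West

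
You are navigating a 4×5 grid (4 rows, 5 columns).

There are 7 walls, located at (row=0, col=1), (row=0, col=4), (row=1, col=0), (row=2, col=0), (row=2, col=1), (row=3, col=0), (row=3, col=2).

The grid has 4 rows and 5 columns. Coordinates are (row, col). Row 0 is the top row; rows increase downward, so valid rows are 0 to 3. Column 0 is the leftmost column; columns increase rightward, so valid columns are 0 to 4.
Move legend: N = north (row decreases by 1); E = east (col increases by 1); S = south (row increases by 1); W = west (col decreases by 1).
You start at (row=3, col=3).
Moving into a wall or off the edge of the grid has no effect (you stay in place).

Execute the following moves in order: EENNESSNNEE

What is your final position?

Answer: Final position: (row=1, col=4)

Derivation:
Start: (row=3, col=3)
  E (east): (row=3, col=3) -> (row=3, col=4)
  E (east): blocked, stay at (row=3, col=4)
  N (north): (row=3, col=4) -> (row=2, col=4)
  N (north): (row=2, col=4) -> (row=1, col=4)
  E (east): blocked, stay at (row=1, col=4)
  S (south): (row=1, col=4) -> (row=2, col=4)
  S (south): (row=2, col=4) -> (row=3, col=4)
  N (north): (row=3, col=4) -> (row=2, col=4)
  N (north): (row=2, col=4) -> (row=1, col=4)
  E (east): blocked, stay at (row=1, col=4)
  E (east): blocked, stay at (row=1, col=4)
Final: (row=1, col=4)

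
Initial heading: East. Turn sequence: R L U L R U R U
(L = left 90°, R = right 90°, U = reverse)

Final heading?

Start: East
  R (right (90° clockwise)) -> South
  L (left (90° counter-clockwise)) -> East
  U (U-turn (180°)) -> West
  L (left (90° counter-clockwise)) -> South
  R (right (90° clockwise)) -> West
  U (U-turn (180°)) -> East
  R (right (90° clockwise)) -> South
  U (U-turn (180°)) -> North
Final: North

Answer: Final heading: North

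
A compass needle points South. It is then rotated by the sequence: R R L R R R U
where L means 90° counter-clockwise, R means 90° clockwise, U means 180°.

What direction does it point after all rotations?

Start: South
  R (right (90° clockwise)) -> West
  R (right (90° clockwise)) -> North
  L (left (90° counter-clockwise)) -> West
  R (right (90° clockwise)) -> North
  R (right (90° clockwise)) -> East
  R (right (90° clockwise)) -> South
  U (U-turn (180°)) -> North
Final: North

Answer: Final heading: North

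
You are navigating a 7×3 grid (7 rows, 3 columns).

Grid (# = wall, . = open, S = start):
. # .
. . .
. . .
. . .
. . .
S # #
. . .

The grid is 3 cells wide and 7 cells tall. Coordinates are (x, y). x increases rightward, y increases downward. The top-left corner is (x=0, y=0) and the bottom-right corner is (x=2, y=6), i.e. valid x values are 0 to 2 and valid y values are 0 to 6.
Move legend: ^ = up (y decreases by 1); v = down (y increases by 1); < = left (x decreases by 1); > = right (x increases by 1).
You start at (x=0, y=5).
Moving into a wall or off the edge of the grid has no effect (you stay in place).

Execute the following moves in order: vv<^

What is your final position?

Start: (x=0, y=5)
  v (down): (x=0, y=5) -> (x=0, y=6)
  v (down): blocked, stay at (x=0, y=6)
  < (left): blocked, stay at (x=0, y=6)
  ^ (up): (x=0, y=6) -> (x=0, y=5)
Final: (x=0, y=5)

Answer: Final position: (x=0, y=5)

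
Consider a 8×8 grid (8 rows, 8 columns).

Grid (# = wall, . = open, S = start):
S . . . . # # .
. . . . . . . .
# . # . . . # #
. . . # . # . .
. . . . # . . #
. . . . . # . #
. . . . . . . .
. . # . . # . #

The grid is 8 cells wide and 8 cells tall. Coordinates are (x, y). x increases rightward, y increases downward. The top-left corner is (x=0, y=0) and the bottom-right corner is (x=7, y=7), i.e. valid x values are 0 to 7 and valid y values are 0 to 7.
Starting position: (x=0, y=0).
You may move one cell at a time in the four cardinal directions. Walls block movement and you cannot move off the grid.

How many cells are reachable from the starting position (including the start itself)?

BFS flood-fill from (x=0, y=0):
  Distance 0: (x=0, y=0)
  Distance 1: (x=1, y=0), (x=0, y=1)
  Distance 2: (x=2, y=0), (x=1, y=1)
  Distance 3: (x=3, y=0), (x=2, y=1), (x=1, y=2)
  Distance 4: (x=4, y=0), (x=3, y=1), (x=1, y=3)
  Distance 5: (x=4, y=1), (x=3, y=2), (x=0, y=3), (x=2, y=3), (x=1, y=4)
  Distance 6: (x=5, y=1), (x=4, y=2), (x=0, y=4), (x=2, y=4), (x=1, y=5)
  Distance 7: (x=6, y=1), (x=5, y=2), (x=4, y=3), (x=3, y=4), (x=0, y=5), (x=2, y=5), (x=1, y=6)
  Distance 8: (x=7, y=1), (x=3, y=5), (x=0, y=6), (x=2, y=6), (x=1, y=7)
  Distance 9: (x=7, y=0), (x=4, y=5), (x=3, y=6), (x=0, y=7)
  Distance 10: (x=4, y=6), (x=3, y=7)
  Distance 11: (x=5, y=6), (x=4, y=7)
  Distance 12: (x=6, y=6)
  Distance 13: (x=6, y=5), (x=7, y=6), (x=6, y=7)
  Distance 14: (x=6, y=4)
  Distance 15: (x=6, y=3), (x=5, y=4)
  Distance 16: (x=7, y=3)
Total reachable: 49 (grid has 49 open cells total)

Answer: Reachable cells: 49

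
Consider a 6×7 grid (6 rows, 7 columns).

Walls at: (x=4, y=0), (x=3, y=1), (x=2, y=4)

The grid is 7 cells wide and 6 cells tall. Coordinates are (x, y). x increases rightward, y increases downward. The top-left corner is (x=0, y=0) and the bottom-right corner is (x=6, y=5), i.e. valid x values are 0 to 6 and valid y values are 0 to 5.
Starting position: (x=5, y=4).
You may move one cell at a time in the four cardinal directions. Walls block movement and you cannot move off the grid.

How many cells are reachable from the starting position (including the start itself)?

BFS flood-fill from (x=5, y=4):
  Distance 0: (x=5, y=4)
  Distance 1: (x=5, y=3), (x=4, y=4), (x=6, y=4), (x=5, y=5)
  Distance 2: (x=5, y=2), (x=4, y=3), (x=6, y=3), (x=3, y=4), (x=4, y=5), (x=6, y=5)
  Distance 3: (x=5, y=1), (x=4, y=2), (x=6, y=2), (x=3, y=3), (x=3, y=5)
  Distance 4: (x=5, y=0), (x=4, y=1), (x=6, y=1), (x=3, y=2), (x=2, y=3), (x=2, y=5)
  Distance 5: (x=6, y=0), (x=2, y=2), (x=1, y=3), (x=1, y=5)
  Distance 6: (x=2, y=1), (x=1, y=2), (x=0, y=3), (x=1, y=4), (x=0, y=5)
  Distance 7: (x=2, y=0), (x=1, y=1), (x=0, y=2), (x=0, y=4)
  Distance 8: (x=1, y=0), (x=3, y=0), (x=0, y=1)
  Distance 9: (x=0, y=0)
Total reachable: 39 (grid has 39 open cells total)

Answer: Reachable cells: 39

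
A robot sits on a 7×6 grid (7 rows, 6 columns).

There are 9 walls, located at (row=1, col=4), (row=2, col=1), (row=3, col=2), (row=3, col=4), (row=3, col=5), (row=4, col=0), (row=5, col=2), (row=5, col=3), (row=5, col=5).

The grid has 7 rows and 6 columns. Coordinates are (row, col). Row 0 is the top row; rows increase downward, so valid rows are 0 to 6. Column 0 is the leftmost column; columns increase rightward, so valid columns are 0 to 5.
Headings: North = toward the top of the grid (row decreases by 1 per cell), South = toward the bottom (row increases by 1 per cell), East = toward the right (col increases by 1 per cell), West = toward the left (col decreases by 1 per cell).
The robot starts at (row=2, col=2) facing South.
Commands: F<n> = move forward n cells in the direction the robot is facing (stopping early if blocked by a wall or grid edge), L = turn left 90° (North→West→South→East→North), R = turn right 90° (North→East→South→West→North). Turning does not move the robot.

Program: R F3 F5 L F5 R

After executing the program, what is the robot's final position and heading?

Answer: Final position: (row=2, col=2), facing West

Derivation:
Start: (row=2, col=2), facing South
  R: turn right, now facing West
  F3: move forward 0/3 (blocked), now at (row=2, col=2)
  F5: move forward 0/5 (blocked), now at (row=2, col=2)
  L: turn left, now facing South
  F5: move forward 0/5 (blocked), now at (row=2, col=2)
  R: turn right, now facing West
Final: (row=2, col=2), facing West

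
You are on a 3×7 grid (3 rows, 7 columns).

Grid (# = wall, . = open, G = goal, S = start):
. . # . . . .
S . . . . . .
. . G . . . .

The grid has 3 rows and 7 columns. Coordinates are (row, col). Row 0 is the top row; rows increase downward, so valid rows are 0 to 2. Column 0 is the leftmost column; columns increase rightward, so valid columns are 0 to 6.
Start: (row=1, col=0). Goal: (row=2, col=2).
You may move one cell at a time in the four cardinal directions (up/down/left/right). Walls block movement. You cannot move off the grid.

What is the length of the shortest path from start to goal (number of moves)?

Answer: Shortest path length: 3

Derivation:
BFS from (row=1, col=0) until reaching (row=2, col=2):
  Distance 0: (row=1, col=0)
  Distance 1: (row=0, col=0), (row=1, col=1), (row=2, col=0)
  Distance 2: (row=0, col=1), (row=1, col=2), (row=2, col=1)
  Distance 3: (row=1, col=3), (row=2, col=2)  <- goal reached here
One shortest path (3 moves): (row=1, col=0) -> (row=1, col=1) -> (row=1, col=2) -> (row=2, col=2)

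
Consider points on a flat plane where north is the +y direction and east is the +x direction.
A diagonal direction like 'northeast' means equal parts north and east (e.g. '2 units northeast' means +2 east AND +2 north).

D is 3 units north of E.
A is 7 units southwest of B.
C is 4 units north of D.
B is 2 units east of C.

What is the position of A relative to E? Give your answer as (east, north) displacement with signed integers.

Answer: A is at (east=-5, north=0) relative to E.

Derivation:
Place E at the origin (east=0, north=0).
  D is 3 units north of E: delta (east=+0, north=+3); D at (east=0, north=3).
  C is 4 units north of D: delta (east=+0, north=+4); C at (east=0, north=7).
  B is 2 units east of C: delta (east=+2, north=+0); B at (east=2, north=7).
  A is 7 units southwest of B: delta (east=-7, north=-7); A at (east=-5, north=0).
Therefore A relative to E: (east=-5, north=0).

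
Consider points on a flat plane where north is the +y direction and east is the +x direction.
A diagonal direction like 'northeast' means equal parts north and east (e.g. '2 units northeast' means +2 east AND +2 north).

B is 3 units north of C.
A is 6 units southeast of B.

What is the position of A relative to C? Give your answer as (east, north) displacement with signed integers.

Answer: A is at (east=6, north=-3) relative to C.

Derivation:
Place C at the origin (east=0, north=0).
  B is 3 units north of C: delta (east=+0, north=+3); B at (east=0, north=3).
  A is 6 units southeast of B: delta (east=+6, north=-6); A at (east=6, north=-3).
Therefore A relative to C: (east=6, north=-3).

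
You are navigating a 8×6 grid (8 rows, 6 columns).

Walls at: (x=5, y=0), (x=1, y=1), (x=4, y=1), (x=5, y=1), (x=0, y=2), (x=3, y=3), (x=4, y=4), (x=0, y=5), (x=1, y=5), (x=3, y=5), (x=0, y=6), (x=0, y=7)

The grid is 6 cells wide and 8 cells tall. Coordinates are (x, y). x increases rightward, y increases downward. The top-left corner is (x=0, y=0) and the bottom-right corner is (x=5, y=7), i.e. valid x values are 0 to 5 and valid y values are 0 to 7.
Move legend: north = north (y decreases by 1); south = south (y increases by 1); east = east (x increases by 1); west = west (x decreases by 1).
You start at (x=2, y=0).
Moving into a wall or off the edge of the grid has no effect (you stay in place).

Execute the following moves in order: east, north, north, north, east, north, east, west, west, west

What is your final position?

Answer: Final position: (x=1, y=0)

Derivation:
Start: (x=2, y=0)
  east (east): (x=2, y=0) -> (x=3, y=0)
  [×3]north (north): blocked, stay at (x=3, y=0)
  east (east): (x=3, y=0) -> (x=4, y=0)
  north (north): blocked, stay at (x=4, y=0)
  east (east): blocked, stay at (x=4, y=0)
  west (west): (x=4, y=0) -> (x=3, y=0)
  west (west): (x=3, y=0) -> (x=2, y=0)
  west (west): (x=2, y=0) -> (x=1, y=0)
Final: (x=1, y=0)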